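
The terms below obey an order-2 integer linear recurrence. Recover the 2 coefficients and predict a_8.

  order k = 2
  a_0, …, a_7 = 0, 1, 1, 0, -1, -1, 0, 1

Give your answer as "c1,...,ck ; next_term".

  a_2 = 1·1 + -1·0 = 1
  a_3 = 1·1 + -1·1 = 0
  a_4 = 1·0 + -1·1 = -1
  a_5 = 1·-1 + -1·0 = -1
  a_6 = 1·-1 + -1·-1 = 0
  a_7 = 1·0 + -1·-1 = 1
  a_8 = 1·1 + -1·0 = 1

1,-1 ; 1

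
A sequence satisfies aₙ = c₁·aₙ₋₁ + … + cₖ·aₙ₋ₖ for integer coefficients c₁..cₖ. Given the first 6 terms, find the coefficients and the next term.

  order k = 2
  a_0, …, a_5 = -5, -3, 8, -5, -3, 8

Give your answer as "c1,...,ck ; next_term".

  a_2 = -1·-3 + -1·-5 = 8
  a_3 = -1·8 + -1·-3 = -5
  a_4 = -1·-5 + -1·8 = -3
  a_5 = -1·-3 + -1·-5 = 8
  a_6 = -1·8 + -1·-3 = -5

-1,-1 ; -5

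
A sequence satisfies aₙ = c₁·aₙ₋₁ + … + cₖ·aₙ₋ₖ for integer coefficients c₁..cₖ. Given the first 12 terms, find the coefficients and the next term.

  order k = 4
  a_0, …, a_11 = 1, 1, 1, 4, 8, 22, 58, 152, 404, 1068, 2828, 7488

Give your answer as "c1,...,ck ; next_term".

2,2,0,-2 ; 19824

  a_4 = 2·4 + 2·1 + 0·1 + -2·1 = 8
  a_5 = 2·8 + 2·4 + 0·1 + -2·1 = 22
  a_6 = 2·22 + 2·8 + 0·4 + -2·1 = 58
  a_7 = 2·58 + 2·22 + 0·8 + -2·4 = 152
  a_8 = 2·152 + 2·58 + 0·22 + -2·8 = 404
  a_9 = 2·404 + 2·152 + 0·58 + -2·22 = 1068
  a_10 = 2·1068 + 2·404 + 0·152 + -2·58 = 2828
  a_11 = 2·2828 + 2·1068 + 0·404 + -2·152 = 7488
  a_12 = 2·7488 + 2·2828 + 0·1068 + -2·404 = 19824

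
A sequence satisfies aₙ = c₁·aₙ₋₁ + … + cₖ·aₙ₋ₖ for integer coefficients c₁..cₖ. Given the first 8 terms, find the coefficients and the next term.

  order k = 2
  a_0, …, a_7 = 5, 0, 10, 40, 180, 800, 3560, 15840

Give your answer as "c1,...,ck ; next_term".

  a_2 = 4·0 + 2·5 = 10
  a_3 = 4·10 + 2·0 = 40
  a_4 = 4·40 + 2·10 = 180
  a_5 = 4·180 + 2·40 = 800
  a_6 = 4·800 + 2·180 = 3560
  a_7 = 4·3560 + 2·800 = 15840
  a_8 = 4·15840 + 2·3560 = 70480

4,2 ; 70480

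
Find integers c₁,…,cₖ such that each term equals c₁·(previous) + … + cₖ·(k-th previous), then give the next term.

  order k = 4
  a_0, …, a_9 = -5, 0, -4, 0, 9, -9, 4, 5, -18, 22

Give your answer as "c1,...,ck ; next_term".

-1,-1,0,-1 ; -8

  a_4 = -1·0 + -1·-4 + 0·0 + -1·-5 = 9
  a_5 = -1·9 + -1·0 + 0·-4 + -1·0 = -9
  a_6 = -1·-9 + -1·9 + 0·0 + -1·-4 = 4
  a_7 = -1·4 + -1·-9 + 0·9 + -1·0 = 5
  a_8 = -1·5 + -1·4 + 0·-9 + -1·9 = -18
  a_9 = -1·-18 + -1·5 + 0·4 + -1·-9 = 22
  a_10 = -1·22 + -1·-18 + 0·5 + -1·4 = -8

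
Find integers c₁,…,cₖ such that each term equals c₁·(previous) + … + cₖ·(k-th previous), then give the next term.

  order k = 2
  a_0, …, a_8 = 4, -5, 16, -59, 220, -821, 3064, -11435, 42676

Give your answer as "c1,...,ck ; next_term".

-4,-1 ; -159269

  a_2 = -4·-5 + -1·4 = 16
  a_3 = -4·16 + -1·-5 = -59
  a_4 = -4·-59 + -1·16 = 220
  a_5 = -4·220 + -1·-59 = -821
  a_6 = -4·-821 + -1·220 = 3064
  a_7 = -4·3064 + -1·-821 = -11435
  a_8 = -4·-11435 + -1·3064 = 42676
  a_9 = -4·42676 + -1·-11435 = -159269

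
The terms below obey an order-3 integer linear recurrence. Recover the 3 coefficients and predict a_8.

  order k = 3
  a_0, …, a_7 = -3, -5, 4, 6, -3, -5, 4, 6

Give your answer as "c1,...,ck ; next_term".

1,-1,1 ; -3

  a_3 = 1·4 + -1·-5 + 1·-3 = 6
  a_4 = 1·6 + -1·4 + 1·-5 = -3
  a_5 = 1·-3 + -1·6 + 1·4 = -5
  a_6 = 1·-5 + -1·-3 + 1·6 = 4
  a_7 = 1·4 + -1·-5 + 1·-3 = 6
  a_8 = 1·6 + -1·4 + 1·-5 = -3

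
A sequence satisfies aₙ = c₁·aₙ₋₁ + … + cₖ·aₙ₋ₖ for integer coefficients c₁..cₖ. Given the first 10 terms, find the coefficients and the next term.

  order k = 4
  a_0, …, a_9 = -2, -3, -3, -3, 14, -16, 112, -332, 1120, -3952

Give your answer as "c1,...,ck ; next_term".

  a_4 = -2·-3 + 4·-3 + -4·-3 + -4·-2 = 14
  a_5 = -2·14 + 4·-3 + -4·-3 + -4·-3 = -16
  a_6 = -2·-16 + 4·14 + -4·-3 + -4·-3 = 112
  a_7 = -2·112 + 4·-16 + -4·14 + -4·-3 = -332
  a_8 = -2·-332 + 4·112 + -4·-16 + -4·14 = 1120
  a_9 = -2·1120 + 4·-332 + -4·112 + -4·-16 = -3952
  a_10 = -2·-3952 + 4·1120 + -4·-332 + -4·112 = 13264

-2,4,-4,-4 ; 13264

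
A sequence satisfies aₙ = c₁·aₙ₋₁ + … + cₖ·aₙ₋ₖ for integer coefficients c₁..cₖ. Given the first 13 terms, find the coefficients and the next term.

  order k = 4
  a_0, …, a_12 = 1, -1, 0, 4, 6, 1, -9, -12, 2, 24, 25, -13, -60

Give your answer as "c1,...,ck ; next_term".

  a_4 = 1·4 + -1·0 + -1·-1 + 1·1 = 6
  a_5 = 1·6 + -1·4 + -1·0 + 1·-1 = 1
  a_6 = 1·1 + -1·6 + -1·4 + 1·0 = -9
  a_7 = 1·-9 + -1·1 + -1·6 + 1·4 = -12
  a_8 = 1·-12 + -1·-9 + -1·1 + 1·6 = 2
  a_9 = 1·2 + -1·-12 + -1·-9 + 1·1 = 24
  a_10 = 1·24 + -1·2 + -1·-12 + 1·-9 = 25
  a_11 = 1·25 + -1·24 + -1·2 + 1·-12 = -13
  a_12 = 1·-13 + -1·25 + -1·24 + 1·2 = -60
  a_13 = 1·-60 + -1·-13 + -1·25 + 1·24 = -48

1,-1,-1,1 ; -48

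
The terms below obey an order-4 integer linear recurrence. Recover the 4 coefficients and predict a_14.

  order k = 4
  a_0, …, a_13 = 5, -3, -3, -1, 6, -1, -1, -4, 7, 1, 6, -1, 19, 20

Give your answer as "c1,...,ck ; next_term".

1,1,0,2 ; 51

  a_4 = 1·-1 + 1·-3 + 0·-3 + 2·5 = 6
  a_5 = 1·6 + 1·-1 + 0·-3 + 2·-3 = -1
  a_6 = 1·-1 + 1·6 + 0·-1 + 2·-3 = -1
  a_7 = 1·-1 + 1·-1 + 0·6 + 2·-1 = -4
  a_8 = 1·-4 + 1·-1 + 0·-1 + 2·6 = 7
  a_9 = 1·7 + 1·-4 + 0·-1 + 2·-1 = 1
  a_10 = 1·1 + 1·7 + 0·-4 + 2·-1 = 6
  a_11 = 1·6 + 1·1 + 0·7 + 2·-4 = -1
  a_12 = 1·-1 + 1·6 + 0·1 + 2·7 = 19
  a_13 = 1·19 + 1·-1 + 0·6 + 2·1 = 20
  a_14 = 1·20 + 1·19 + 0·-1 + 2·6 = 51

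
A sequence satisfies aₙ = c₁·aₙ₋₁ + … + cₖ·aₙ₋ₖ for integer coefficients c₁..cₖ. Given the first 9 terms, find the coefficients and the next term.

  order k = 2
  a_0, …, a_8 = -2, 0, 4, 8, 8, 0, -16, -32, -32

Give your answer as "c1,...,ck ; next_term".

  a_2 = 2·0 + -2·-2 = 4
  a_3 = 2·4 + -2·0 = 8
  a_4 = 2·8 + -2·4 = 8
  a_5 = 2·8 + -2·8 = 0
  a_6 = 2·0 + -2·8 = -16
  a_7 = 2·-16 + -2·0 = -32
  a_8 = 2·-32 + -2·-16 = -32
  a_9 = 2·-32 + -2·-32 = 0

2,-2 ; 0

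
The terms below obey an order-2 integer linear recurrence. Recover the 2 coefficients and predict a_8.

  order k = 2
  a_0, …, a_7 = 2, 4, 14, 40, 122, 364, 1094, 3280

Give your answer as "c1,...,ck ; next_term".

  a_2 = 2·4 + 3·2 = 14
  a_3 = 2·14 + 3·4 = 40
  a_4 = 2·40 + 3·14 = 122
  a_5 = 2·122 + 3·40 = 364
  a_6 = 2·364 + 3·122 = 1094
  a_7 = 2·1094 + 3·364 = 3280
  a_8 = 2·3280 + 3·1094 = 9842

2,3 ; 9842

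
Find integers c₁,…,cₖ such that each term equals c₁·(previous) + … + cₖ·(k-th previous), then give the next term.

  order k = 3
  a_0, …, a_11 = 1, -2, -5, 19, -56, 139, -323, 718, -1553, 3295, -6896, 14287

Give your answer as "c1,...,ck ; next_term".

-3,-1,2 ; -29375

  a_3 = -3·-5 + -1·-2 + 2·1 = 19
  a_4 = -3·19 + -1·-5 + 2·-2 = -56
  a_5 = -3·-56 + -1·19 + 2·-5 = 139
  a_6 = -3·139 + -1·-56 + 2·19 = -323
  a_7 = -3·-323 + -1·139 + 2·-56 = 718
  a_8 = -3·718 + -1·-323 + 2·139 = -1553
  a_9 = -3·-1553 + -1·718 + 2·-323 = 3295
  a_10 = -3·3295 + -1·-1553 + 2·718 = -6896
  a_11 = -3·-6896 + -1·3295 + 2·-1553 = 14287
  a_12 = -3·14287 + -1·-6896 + 2·3295 = -29375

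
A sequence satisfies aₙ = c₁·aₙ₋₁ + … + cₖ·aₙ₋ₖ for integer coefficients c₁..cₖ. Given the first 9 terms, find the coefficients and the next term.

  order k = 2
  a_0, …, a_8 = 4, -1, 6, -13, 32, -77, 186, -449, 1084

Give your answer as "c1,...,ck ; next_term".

  a_2 = -2·-1 + 1·4 = 6
  a_3 = -2·6 + 1·-1 = -13
  a_4 = -2·-13 + 1·6 = 32
  a_5 = -2·32 + 1·-13 = -77
  a_6 = -2·-77 + 1·32 = 186
  a_7 = -2·186 + 1·-77 = -449
  a_8 = -2·-449 + 1·186 = 1084
  a_9 = -2·1084 + 1·-449 = -2617

-2,1 ; -2617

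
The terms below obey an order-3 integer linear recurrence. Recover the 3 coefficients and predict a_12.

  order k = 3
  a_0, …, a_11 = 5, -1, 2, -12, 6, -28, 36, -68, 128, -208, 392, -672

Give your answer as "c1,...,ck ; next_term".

  a_3 = 0·2 + 2·-1 + -2·5 = -12
  a_4 = 0·-12 + 2·2 + -2·-1 = 6
  a_5 = 0·6 + 2·-12 + -2·2 = -28
  a_6 = 0·-28 + 2·6 + -2·-12 = 36
  a_7 = 0·36 + 2·-28 + -2·6 = -68
  a_8 = 0·-68 + 2·36 + -2·-28 = 128
  a_9 = 0·128 + 2·-68 + -2·36 = -208
  a_10 = 0·-208 + 2·128 + -2·-68 = 392
  a_11 = 0·392 + 2·-208 + -2·128 = -672
  a_12 = 0·-672 + 2·392 + -2·-208 = 1200

0,2,-2 ; 1200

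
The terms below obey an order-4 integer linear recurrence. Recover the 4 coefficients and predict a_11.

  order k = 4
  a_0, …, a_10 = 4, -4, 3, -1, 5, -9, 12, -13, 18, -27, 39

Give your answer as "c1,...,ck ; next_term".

-1,0,0,1 ; -52

  a_4 = -1·-1 + 0·3 + 0·-4 + 1·4 = 5
  a_5 = -1·5 + 0·-1 + 0·3 + 1·-4 = -9
  a_6 = -1·-9 + 0·5 + 0·-1 + 1·3 = 12
  a_7 = -1·12 + 0·-9 + 0·5 + 1·-1 = -13
  a_8 = -1·-13 + 0·12 + 0·-9 + 1·5 = 18
  a_9 = -1·18 + 0·-13 + 0·12 + 1·-9 = -27
  a_10 = -1·-27 + 0·18 + 0·-13 + 1·12 = 39
  a_11 = -1·39 + 0·-27 + 0·18 + 1·-13 = -52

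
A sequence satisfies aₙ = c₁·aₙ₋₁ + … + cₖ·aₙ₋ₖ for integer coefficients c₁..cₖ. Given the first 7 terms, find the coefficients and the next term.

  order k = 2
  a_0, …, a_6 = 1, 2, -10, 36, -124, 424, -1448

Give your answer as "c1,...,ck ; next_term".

-4,-2 ; 4944

  a_2 = -4·2 + -2·1 = -10
  a_3 = -4·-10 + -2·2 = 36
  a_4 = -4·36 + -2·-10 = -124
  a_5 = -4·-124 + -2·36 = 424
  a_6 = -4·424 + -2·-124 = -1448
  a_7 = -4·-1448 + -2·424 = 4944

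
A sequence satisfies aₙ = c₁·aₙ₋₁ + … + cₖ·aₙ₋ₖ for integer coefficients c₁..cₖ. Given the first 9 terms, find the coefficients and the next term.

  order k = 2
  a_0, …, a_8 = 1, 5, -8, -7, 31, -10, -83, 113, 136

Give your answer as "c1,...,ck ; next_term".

-1,-3 ; -475

  a_2 = -1·5 + -3·1 = -8
  a_3 = -1·-8 + -3·5 = -7
  a_4 = -1·-7 + -3·-8 = 31
  a_5 = -1·31 + -3·-7 = -10
  a_6 = -1·-10 + -3·31 = -83
  a_7 = -1·-83 + -3·-10 = 113
  a_8 = -1·113 + -3·-83 = 136
  a_9 = -1·136 + -3·113 = -475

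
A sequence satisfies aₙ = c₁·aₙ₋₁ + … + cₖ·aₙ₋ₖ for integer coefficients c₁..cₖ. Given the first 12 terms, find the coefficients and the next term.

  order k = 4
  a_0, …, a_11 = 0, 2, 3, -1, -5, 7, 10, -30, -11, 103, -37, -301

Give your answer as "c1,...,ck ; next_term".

0,-3,2,-1 ; 328

  a_4 = 0·-1 + -3·3 + 2·2 + -1·0 = -5
  a_5 = 0·-5 + -3·-1 + 2·3 + -1·2 = 7
  a_6 = 0·7 + -3·-5 + 2·-1 + -1·3 = 10
  a_7 = 0·10 + -3·7 + 2·-5 + -1·-1 = -30
  a_8 = 0·-30 + -3·10 + 2·7 + -1·-5 = -11
  a_9 = 0·-11 + -3·-30 + 2·10 + -1·7 = 103
  a_10 = 0·103 + -3·-11 + 2·-30 + -1·10 = -37
  a_11 = 0·-37 + -3·103 + 2·-11 + -1·-30 = -301
  a_12 = 0·-301 + -3·-37 + 2·103 + -1·-11 = 328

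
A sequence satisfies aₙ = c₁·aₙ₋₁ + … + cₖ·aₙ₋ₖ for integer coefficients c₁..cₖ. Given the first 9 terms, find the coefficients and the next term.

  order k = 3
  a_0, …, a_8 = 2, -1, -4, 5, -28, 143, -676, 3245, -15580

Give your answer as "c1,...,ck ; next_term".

-4,3,-4 ; 74759

  a_3 = -4·-4 + 3·-1 + -4·2 = 5
  a_4 = -4·5 + 3·-4 + -4·-1 = -28
  a_5 = -4·-28 + 3·5 + -4·-4 = 143
  a_6 = -4·143 + 3·-28 + -4·5 = -676
  a_7 = -4·-676 + 3·143 + -4·-28 = 3245
  a_8 = -4·3245 + 3·-676 + -4·143 = -15580
  a_9 = -4·-15580 + 3·3245 + -4·-676 = 74759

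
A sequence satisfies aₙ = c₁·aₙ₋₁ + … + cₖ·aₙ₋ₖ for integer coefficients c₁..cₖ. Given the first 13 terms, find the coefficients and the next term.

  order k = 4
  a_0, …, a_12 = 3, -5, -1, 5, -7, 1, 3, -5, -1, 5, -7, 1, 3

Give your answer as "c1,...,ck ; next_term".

  a_4 = -1·5 + 0·-1 + 1·-5 + 1·3 = -7
  a_5 = -1·-7 + 0·5 + 1·-1 + 1·-5 = 1
  a_6 = -1·1 + 0·-7 + 1·5 + 1·-1 = 3
  a_7 = -1·3 + 0·1 + 1·-7 + 1·5 = -5
  a_8 = -1·-5 + 0·3 + 1·1 + 1·-7 = -1
  a_9 = -1·-1 + 0·-5 + 1·3 + 1·1 = 5
  a_10 = -1·5 + 0·-1 + 1·-5 + 1·3 = -7
  a_11 = -1·-7 + 0·5 + 1·-1 + 1·-5 = 1
  a_12 = -1·1 + 0·-7 + 1·5 + 1·-1 = 3
  a_13 = -1·3 + 0·1 + 1·-7 + 1·5 = -5

-1,0,1,1 ; -5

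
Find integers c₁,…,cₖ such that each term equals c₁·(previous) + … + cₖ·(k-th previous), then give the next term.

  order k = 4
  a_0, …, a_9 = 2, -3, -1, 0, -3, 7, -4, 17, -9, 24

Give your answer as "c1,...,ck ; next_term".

0,2,-1,-2 ; -27

  a_4 = 0·0 + 2·-1 + -1·-3 + -2·2 = -3
  a_5 = 0·-3 + 2·0 + -1·-1 + -2·-3 = 7
  a_6 = 0·7 + 2·-3 + -1·0 + -2·-1 = -4
  a_7 = 0·-4 + 2·7 + -1·-3 + -2·0 = 17
  a_8 = 0·17 + 2·-4 + -1·7 + -2·-3 = -9
  a_9 = 0·-9 + 2·17 + -1·-4 + -2·7 = 24
  a_10 = 0·24 + 2·-9 + -1·17 + -2·-4 = -27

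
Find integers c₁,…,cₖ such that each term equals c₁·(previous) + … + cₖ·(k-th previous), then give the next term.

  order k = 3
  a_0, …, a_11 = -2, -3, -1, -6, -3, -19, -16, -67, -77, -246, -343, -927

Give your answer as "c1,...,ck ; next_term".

1,3,-2 ; -1464

  a_3 = 1·-1 + 3·-3 + -2·-2 = -6
  a_4 = 1·-6 + 3·-1 + -2·-3 = -3
  a_5 = 1·-3 + 3·-6 + -2·-1 = -19
  a_6 = 1·-19 + 3·-3 + -2·-6 = -16
  a_7 = 1·-16 + 3·-19 + -2·-3 = -67
  a_8 = 1·-67 + 3·-16 + -2·-19 = -77
  a_9 = 1·-77 + 3·-67 + -2·-16 = -246
  a_10 = 1·-246 + 3·-77 + -2·-67 = -343
  a_11 = 1·-343 + 3·-246 + -2·-77 = -927
  a_12 = 1·-927 + 3·-343 + -2·-246 = -1464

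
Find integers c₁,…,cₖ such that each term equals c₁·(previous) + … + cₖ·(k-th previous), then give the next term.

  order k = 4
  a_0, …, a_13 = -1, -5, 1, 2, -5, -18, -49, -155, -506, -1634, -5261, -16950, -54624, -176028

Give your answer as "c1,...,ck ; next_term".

3,0,2,1 ; -567245

  a_4 = 3·2 + 0·1 + 2·-5 + 1·-1 = -5
  a_5 = 3·-5 + 0·2 + 2·1 + 1·-5 = -18
  a_6 = 3·-18 + 0·-5 + 2·2 + 1·1 = -49
  a_7 = 3·-49 + 0·-18 + 2·-5 + 1·2 = -155
  a_8 = 3·-155 + 0·-49 + 2·-18 + 1·-5 = -506
  a_9 = 3·-506 + 0·-155 + 2·-49 + 1·-18 = -1634
  a_10 = 3·-1634 + 0·-506 + 2·-155 + 1·-49 = -5261
  a_11 = 3·-5261 + 0·-1634 + 2·-506 + 1·-155 = -16950
  a_12 = 3·-16950 + 0·-5261 + 2·-1634 + 1·-506 = -54624
  a_13 = 3·-54624 + 0·-16950 + 2·-5261 + 1·-1634 = -176028
  a_14 = 3·-176028 + 0·-54624 + 2·-16950 + 1·-5261 = -567245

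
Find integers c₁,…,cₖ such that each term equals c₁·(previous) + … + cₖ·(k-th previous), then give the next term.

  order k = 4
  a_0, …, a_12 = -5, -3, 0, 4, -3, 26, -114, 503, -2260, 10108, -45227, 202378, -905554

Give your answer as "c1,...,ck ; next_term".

-4,2,-1,-2 ; 4051983

  a_4 = -4·4 + 2·0 + -1·-3 + -2·-5 = -3
  a_5 = -4·-3 + 2·4 + -1·0 + -2·-3 = 26
  a_6 = -4·26 + 2·-3 + -1·4 + -2·0 = -114
  a_7 = -4·-114 + 2·26 + -1·-3 + -2·4 = 503
  a_8 = -4·503 + 2·-114 + -1·26 + -2·-3 = -2260
  a_9 = -4·-2260 + 2·503 + -1·-114 + -2·26 = 10108
  a_10 = -4·10108 + 2·-2260 + -1·503 + -2·-114 = -45227
  a_11 = -4·-45227 + 2·10108 + -1·-2260 + -2·503 = 202378
  a_12 = -4·202378 + 2·-45227 + -1·10108 + -2·-2260 = -905554
  a_13 = -4·-905554 + 2·202378 + -1·-45227 + -2·10108 = 4051983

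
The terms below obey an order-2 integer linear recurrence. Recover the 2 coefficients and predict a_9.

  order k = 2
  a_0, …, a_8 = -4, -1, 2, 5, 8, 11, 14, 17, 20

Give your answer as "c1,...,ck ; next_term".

  a_2 = 2·-1 + -1·-4 = 2
  a_3 = 2·2 + -1·-1 = 5
  a_4 = 2·5 + -1·2 = 8
  a_5 = 2·8 + -1·5 = 11
  a_6 = 2·11 + -1·8 = 14
  a_7 = 2·14 + -1·11 = 17
  a_8 = 2·17 + -1·14 = 20
  a_9 = 2·20 + -1·17 = 23

2,-1 ; 23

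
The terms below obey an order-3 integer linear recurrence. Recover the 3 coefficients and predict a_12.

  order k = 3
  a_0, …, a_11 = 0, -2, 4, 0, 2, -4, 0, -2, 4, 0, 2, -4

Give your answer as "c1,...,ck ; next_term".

  a_3 = 0·4 + 0·-2 + -1·0 = 0
  a_4 = 0·0 + 0·4 + -1·-2 = 2
  a_5 = 0·2 + 0·0 + -1·4 = -4
  a_6 = 0·-4 + 0·2 + -1·0 = 0
  a_7 = 0·0 + 0·-4 + -1·2 = -2
  a_8 = 0·-2 + 0·0 + -1·-4 = 4
  a_9 = 0·4 + 0·-2 + -1·0 = 0
  a_10 = 0·0 + 0·4 + -1·-2 = 2
  a_11 = 0·2 + 0·0 + -1·4 = -4
  a_12 = 0·-4 + 0·2 + -1·0 = 0

0,0,-1 ; 0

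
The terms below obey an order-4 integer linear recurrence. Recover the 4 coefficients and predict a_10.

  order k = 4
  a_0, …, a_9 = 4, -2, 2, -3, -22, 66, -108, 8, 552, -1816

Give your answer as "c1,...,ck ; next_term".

  a_4 = -2·-3 + -2·2 + 4·-2 + -4·4 = -22
  a_5 = -2·-22 + -2·-3 + 4·2 + -4·-2 = 66
  a_6 = -2·66 + -2·-22 + 4·-3 + -4·2 = -108
  a_7 = -2·-108 + -2·66 + 4·-22 + -4·-3 = 8
  a_8 = -2·8 + -2·-108 + 4·66 + -4·-22 = 552
  a_9 = -2·552 + -2·8 + 4·-108 + -4·66 = -1816
  a_10 = -2·-1816 + -2·552 + 4·8 + -4·-108 = 2992

-2,-2,4,-4 ; 2992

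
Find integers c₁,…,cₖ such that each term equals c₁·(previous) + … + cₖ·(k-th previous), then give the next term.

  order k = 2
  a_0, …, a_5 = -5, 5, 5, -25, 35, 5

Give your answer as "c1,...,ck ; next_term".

  a_2 = -2·5 + -3·-5 = 5
  a_3 = -2·5 + -3·5 = -25
  a_4 = -2·-25 + -3·5 = 35
  a_5 = -2·35 + -3·-25 = 5
  a_6 = -2·5 + -3·35 = -115

-2,-3 ; -115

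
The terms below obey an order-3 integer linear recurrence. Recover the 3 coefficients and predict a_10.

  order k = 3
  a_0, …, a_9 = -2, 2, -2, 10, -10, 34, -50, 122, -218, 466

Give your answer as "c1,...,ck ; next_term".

  a_3 = 0·-2 + 3·2 + -2·-2 = 10
  a_4 = 0·10 + 3·-2 + -2·2 = -10
  a_5 = 0·-10 + 3·10 + -2·-2 = 34
  a_6 = 0·34 + 3·-10 + -2·10 = -50
  a_7 = 0·-50 + 3·34 + -2·-10 = 122
  a_8 = 0·122 + 3·-50 + -2·34 = -218
  a_9 = 0·-218 + 3·122 + -2·-50 = 466
  a_10 = 0·466 + 3·-218 + -2·122 = -898

0,3,-2 ; -898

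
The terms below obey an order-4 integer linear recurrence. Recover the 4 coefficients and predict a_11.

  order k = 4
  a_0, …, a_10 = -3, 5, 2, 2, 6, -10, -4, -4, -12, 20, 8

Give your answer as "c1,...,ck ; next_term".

  a_4 = 0·2 + 0·2 + 0·5 + -2·-3 = 6
  a_5 = 0·6 + 0·2 + 0·2 + -2·5 = -10
  a_6 = 0·-10 + 0·6 + 0·2 + -2·2 = -4
  a_7 = 0·-4 + 0·-10 + 0·6 + -2·2 = -4
  a_8 = 0·-4 + 0·-4 + 0·-10 + -2·6 = -12
  a_9 = 0·-12 + 0·-4 + 0·-4 + -2·-10 = 20
  a_10 = 0·20 + 0·-12 + 0·-4 + -2·-4 = 8
  a_11 = 0·8 + 0·20 + 0·-12 + -2·-4 = 8

0,0,0,-2 ; 8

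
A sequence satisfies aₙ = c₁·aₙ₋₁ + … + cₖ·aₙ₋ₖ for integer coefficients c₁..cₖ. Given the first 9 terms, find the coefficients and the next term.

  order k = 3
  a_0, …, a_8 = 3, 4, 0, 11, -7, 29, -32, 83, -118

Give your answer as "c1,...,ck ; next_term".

  a_3 = -1·0 + 2·4 + 1·3 = 11
  a_4 = -1·11 + 2·0 + 1·4 = -7
  a_5 = -1·-7 + 2·11 + 1·0 = 29
  a_6 = -1·29 + 2·-7 + 1·11 = -32
  a_7 = -1·-32 + 2·29 + 1·-7 = 83
  a_8 = -1·83 + 2·-32 + 1·29 = -118
  a_9 = -1·-118 + 2·83 + 1·-32 = 252

-1,2,1 ; 252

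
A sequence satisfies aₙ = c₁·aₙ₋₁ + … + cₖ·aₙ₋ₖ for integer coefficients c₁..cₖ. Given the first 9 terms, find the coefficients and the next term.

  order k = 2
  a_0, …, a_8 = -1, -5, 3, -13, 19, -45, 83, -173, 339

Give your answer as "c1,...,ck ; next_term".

-1,2 ; -685

  a_2 = -1·-5 + 2·-1 = 3
  a_3 = -1·3 + 2·-5 = -13
  a_4 = -1·-13 + 2·3 = 19
  a_5 = -1·19 + 2·-13 = -45
  a_6 = -1·-45 + 2·19 = 83
  a_7 = -1·83 + 2·-45 = -173
  a_8 = -1·-173 + 2·83 = 339
  a_9 = -1·339 + 2·-173 = -685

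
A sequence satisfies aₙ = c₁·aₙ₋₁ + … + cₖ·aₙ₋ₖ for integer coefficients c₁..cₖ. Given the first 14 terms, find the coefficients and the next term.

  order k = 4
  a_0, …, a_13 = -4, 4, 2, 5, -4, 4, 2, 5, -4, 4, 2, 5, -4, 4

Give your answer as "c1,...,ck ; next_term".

0,0,0,1 ; 2

  a_4 = 0·5 + 0·2 + 0·4 + 1·-4 = -4
  a_5 = 0·-4 + 0·5 + 0·2 + 1·4 = 4
  a_6 = 0·4 + 0·-4 + 0·5 + 1·2 = 2
  a_7 = 0·2 + 0·4 + 0·-4 + 1·5 = 5
  a_8 = 0·5 + 0·2 + 0·4 + 1·-4 = -4
  a_9 = 0·-4 + 0·5 + 0·2 + 1·4 = 4
  a_10 = 0·4 + 0·-4 + 0·5 + 1·2 = 2
  a_11 = 0·2 + 0·4 + 0·-4 + 1·5 = 5
  a_12 = 0·5 + 0·2 + 0·4 + 1·-4 = -4
  a_13 = 0·-4 + 0·5 + 0·2 + 1·4 = 4
  a_14 = 0·4 + 0·-4 + 0·5 + 1·2 = 2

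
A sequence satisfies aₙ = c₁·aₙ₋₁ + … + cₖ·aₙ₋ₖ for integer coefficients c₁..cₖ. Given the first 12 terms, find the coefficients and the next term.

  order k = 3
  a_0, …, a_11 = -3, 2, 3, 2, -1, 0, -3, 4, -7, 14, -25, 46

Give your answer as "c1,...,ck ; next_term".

  a_3 = -1·3 + 1·2 + -1·-3 = 2
  a_4 = -1·2 + 1·3 + -1·2 = -1
  a_5 = -1·-1 + 1·2 + -1·3 = 0
  a_6 = -1·0 + 1·-1 + -1·2 = -3
  a_7 = -1·-3 + 1·0 + -1·-1 = 4
  a_8 = -1·4 + 1·-3 + -1·0 = -7
  a_9 = -1·-7 + 1·4 + -1·-3 = 14
  a_10 = -1·14 + 1·-7 + -1·4 = -25
  a_11 = -1·-25 + 1·14 + -1·-7 = 46
  a_12 = -1·46 + 1·-25 + -1·14 = -85

-1,1,-1 ; -85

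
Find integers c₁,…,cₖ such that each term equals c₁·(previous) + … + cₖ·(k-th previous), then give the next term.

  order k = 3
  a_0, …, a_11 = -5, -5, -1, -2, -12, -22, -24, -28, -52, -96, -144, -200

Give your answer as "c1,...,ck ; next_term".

  a_3 = 2·-1 + -2·-5 + 2·-5 = -2
  a_4 = 2·-2 + -2·-1 + 2·-5 = -12
  a_5 = 2·-12 + -2·-2 + 2·-1 = -22
  a_6 = 2·-22 + -2·-12 + 2·-2 = -24
  a_7 = 2·-24 + -2·-22 + 2·-12 = -28
  a_8 = 2·-28 + -2·-24 + 2·-22 = -52
  a_9 = 2·-52 + -2·-28 + 2·-24 = -96
  a_10 = 2·-96 + -2·-52 + 2·-28 = -144
  a_11 = 2·-144 + -2·-96 + 2·-52 = -200
  a_12 = 2·-200 + -2·-144 + 2·-96 = -304

2,-2,2 ; -304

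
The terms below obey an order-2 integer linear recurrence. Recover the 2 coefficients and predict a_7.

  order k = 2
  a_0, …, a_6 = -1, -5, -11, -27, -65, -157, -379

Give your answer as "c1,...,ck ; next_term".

2,1 ; -915

  a_2 = 2·-5 + 1·-1 = -11
  a_3 = 2·-11 + 1·-5 = -27
  a_4 = 2·-27 + 1·-11 = -65
  a_5 = 2·-65 + 1·-27 = -157
  a_6 = 2·-157 + 1·-65 = -379
  a_7 = 2·-379 + 1·-157 = -915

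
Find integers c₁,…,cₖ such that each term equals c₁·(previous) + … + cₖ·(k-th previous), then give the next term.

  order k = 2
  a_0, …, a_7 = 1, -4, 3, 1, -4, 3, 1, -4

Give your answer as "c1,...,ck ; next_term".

  a_2 = -1·-4 + -1·1 = 3
  a_3 = -1·3 + -1·-4 = 1
  a_4 = -1·1 + -1·3 = -4
  a_5 = -1·-4 + -1·1 = 3
  a_6 = -1·3 + -1·-4 = 1
  a_7 = -1·1 + -1·3 = -4
  a_8 = -1·-4 + -1·1 = 3

-1,-1 ; 3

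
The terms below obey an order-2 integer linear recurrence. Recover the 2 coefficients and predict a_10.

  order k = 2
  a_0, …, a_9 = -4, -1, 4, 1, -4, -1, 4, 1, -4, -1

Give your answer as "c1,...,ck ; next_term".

  a_2 = 0·-1 + -1·-4 = 4
  a_3 = 0·4 + -1·-1 = 1
  a_4 = 0·1 + -1·4 = -4
  a_5 = 0·-4 + -1·1 = -1
  a_6 = 0·-1 + -1·-4 = 4
  a_7 = 0·4 + -1·-1 = 1
  a_8 = 0·1 + -1·4 = -4
  a_9 = 0·-4 + -1·1 = -1
  a_10 = 0·-1 + -1·-4 = 4

0,-1 ; 4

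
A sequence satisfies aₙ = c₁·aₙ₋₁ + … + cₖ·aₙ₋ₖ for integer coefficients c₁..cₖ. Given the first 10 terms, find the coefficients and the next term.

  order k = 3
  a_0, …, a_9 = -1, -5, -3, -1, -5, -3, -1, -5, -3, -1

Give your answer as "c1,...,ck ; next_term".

0,0,1 ; -5

  a_3 = 0·-3 + 0·-5 + 1·-1 = -1
  a_4 = 0·-1 + 0·-3 + 1·-5 = -5
  a_5 = 0·-5 + 0·-1 + 1·-3 = -3
  a_6 = 0·-3 + 0·-5 + 1·-1 = -1
  a_7 = 0·-1 + 0·-3 + 1·-5 = -5
  a_8 = 0·-5 + 0·-1 + 1·-3 = -3
  a_9 = 0·-3 + 0·-5 + 1·-1 = -1
  a_10 = 0·-1 + 0·-3 + 1·-5 = -5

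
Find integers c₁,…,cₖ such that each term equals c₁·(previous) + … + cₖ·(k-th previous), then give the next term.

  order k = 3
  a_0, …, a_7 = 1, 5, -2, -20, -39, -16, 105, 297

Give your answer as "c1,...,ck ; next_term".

  a_3 = 2·-2 + -3·5 + -1·1 = -20
  a_4 = 2·-20 + -3·-2 + -1·5 = -39
  a_5 = 2·-39 + -3·-20 + -1·-2 = -16
  a_6 = 2·-16 + -3·-39 + -1·-20 = 105
  a_7 = 2·105 + -3·-16 + -1·-39 = 297
  a_8 = 2·297 + -3·105 + -1·-16 = 295

2,-3,-1 ; 295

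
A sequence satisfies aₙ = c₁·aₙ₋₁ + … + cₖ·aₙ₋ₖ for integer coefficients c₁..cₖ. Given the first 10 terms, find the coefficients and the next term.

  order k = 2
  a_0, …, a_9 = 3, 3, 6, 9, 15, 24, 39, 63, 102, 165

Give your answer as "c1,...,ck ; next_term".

  a_2 = 1·3 + 1·3 = 6
  a_3 = 1·6 + 1·3 = 9
  a_4 = 1·9 + 1·6 = 15
  a_5 = 1·15 + 1·9 = 24
  a_6 = 1·24 + 1·15 = 39
  a_7 = 1·39 + 1·24 = 63
  a_8 = 1·63 + 1·39 = 102
  a_9 = 1·102 + 1·63 = 165
  a_10 = 1·165 + 1·102 = 267

1,1 ; 267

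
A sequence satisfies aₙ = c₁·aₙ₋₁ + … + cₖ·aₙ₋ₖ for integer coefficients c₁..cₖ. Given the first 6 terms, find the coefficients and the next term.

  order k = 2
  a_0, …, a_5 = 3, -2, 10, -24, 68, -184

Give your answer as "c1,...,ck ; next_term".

-2,2 ; 504

  a_2 = -2·-2 + 2·3 = 10
  a_3 = -2·10 + 2·-2 = -24
  a_4 = -2·-24 + 2·10 = 68
  a_5 = -2·68 + 2·-24 = -184
  a_6 = -2·-184 + 2·68 = 504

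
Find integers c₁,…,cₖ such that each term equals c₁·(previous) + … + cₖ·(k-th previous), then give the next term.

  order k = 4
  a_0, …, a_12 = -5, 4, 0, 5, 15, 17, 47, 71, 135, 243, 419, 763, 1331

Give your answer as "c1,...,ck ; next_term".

  a_4 = 1·5 + 2·0 + 0·4 + -2·-5 = 15
  a_5 = 1·15 + 2·5 + 0·0 + -2·4 = 17
  a_6 = 1·17 + 2·15 + 0·5 + -2·0 = 47
  a_7 = 1·47 + 2·17 + 0·15 + -2·5 = 71
  a_8 = 1·71 + 2·47 + 0·17 + -2·15 = 135
  a_9 = 1·135 + 2·71 + 0·47 + -2·17 = 243
  a_10 = 1·243 + 2·135 + 0·71 + -2·47 = 419
  a_11 = 1·419 + 2·243 + 0·135 + -2·71 = 763
  a_12 = 1·763 + 2·419 + 0·243 + -2·135 = 1331
  a_13 = 1·1331 + 2·763 + 0·419 + -2·243 = 2371

1,2,0,-2 ; 2371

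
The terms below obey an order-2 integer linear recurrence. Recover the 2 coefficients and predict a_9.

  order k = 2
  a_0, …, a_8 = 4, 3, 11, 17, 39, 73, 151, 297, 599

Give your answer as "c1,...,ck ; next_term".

  a_2 = 1·3 + 2·4 = 11
  a_3 = 1·11 + 2·3 = 17
  a_4 = 1·17 + 2·11 = 39
  a_5 = 1·39 + 2·17 = 73
  a_6 = 1·73 + 2·39 = 151
  a_7 = 1·151 + 2·73 = 297
  a_8 = 1·297 + 2·151 = 599
  a_9 = 1·599 + 2·297 = 1193

1,2 ; 1193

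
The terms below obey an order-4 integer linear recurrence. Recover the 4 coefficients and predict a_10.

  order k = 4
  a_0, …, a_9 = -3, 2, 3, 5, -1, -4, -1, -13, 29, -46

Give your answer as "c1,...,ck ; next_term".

  a_4 = -2·5 + 0·3 + 0·2 + -3·-3 = -1
  a_5 = -2·-1 + 0·5 + 0·3 + -3·2 = -4
  a_6 = -2·-4 + 0·-1 + 0·5 + -3·3 = -1
  a_7 = -2·-1 + 0·-4 + 0·-1 + -3·5 = -13
  a_8 = -2·-13 + 0·-1 + 0·-4 + -3·-1 = 29
  a_9 = -2·29 + 0·-13 + 0·-1 + -3·-4 = -46
  a_10 = -2·-46 + 0·29 + 0·-13 + -3·-1 = 95

-2,0,0,-3 ; 95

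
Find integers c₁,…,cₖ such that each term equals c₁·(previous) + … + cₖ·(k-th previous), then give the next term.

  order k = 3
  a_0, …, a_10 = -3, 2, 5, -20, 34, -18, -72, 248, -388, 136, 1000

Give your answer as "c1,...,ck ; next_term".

-2,-2,2 ; -3048

  a_3 = -2·5 + -2·2 + 2·-3 = -20
  a_4 = -2·-20 + -2·5 + 2·2 = 34
  a_5 = -2·34 + -2·-20 + 2·5 = -18
  a_6 = -2·-18 + -2·34 + 2·-20 = -72
  a_7 = -2·-72 + -2·-18 + 2·34 = 248
  a_8 = -2·248 + -2·-72 + 2·-18 = -388
  a_9 = -2·-388 + -2·248 + 2·-72 = 136
  a_10 = -2·136 + -2·-388 + 2·248 = 1000
  a_11 = -2·1000 + -2·136 + 2·-388 = -3048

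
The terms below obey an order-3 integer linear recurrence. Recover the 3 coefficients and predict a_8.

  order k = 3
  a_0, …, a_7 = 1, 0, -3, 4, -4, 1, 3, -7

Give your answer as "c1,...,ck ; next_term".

  a_3 = -1·-3 + 0·0 + 1·1 = 4
  a_4 = -1·4 + 0·-3 + 1·0 = -4
  a_5 = -1·-4 + 0·4 + 1·-3 = 1
  a_6 = -1·1 + 0·-4 + 1·4 = 3
  a_7 = -1·3 + 0·1 + 1·-4 = -7
  a_8 = -1·-7 + 0·3 + 1·1 = 8

-1,0,1 ; 8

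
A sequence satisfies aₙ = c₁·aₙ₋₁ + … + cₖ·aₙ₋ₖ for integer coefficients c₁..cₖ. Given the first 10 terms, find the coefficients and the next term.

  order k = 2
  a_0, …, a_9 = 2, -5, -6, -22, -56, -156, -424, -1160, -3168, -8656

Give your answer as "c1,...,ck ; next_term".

  a_2 = 2·-5 + 2·2 = -6
  a_3 = 2·-6 + 2·-5 = -22
  a_4 = 2·-22 + 2·-6 = -56
  a_5 = 2·-56 + 2·-22 = -156
  a_6 = 2·-156 + 2·-56 = -424
  a_7 = 2·-424 + 2·-156 = -1160
  a_8 = 2·-1160 + 2·-424 = -3168
  a_9 = 2·-3168 + 2·-1160 = -8656
  a_10 = 2·-8656 + 2·-3168 = -23648

2,2 ; -23648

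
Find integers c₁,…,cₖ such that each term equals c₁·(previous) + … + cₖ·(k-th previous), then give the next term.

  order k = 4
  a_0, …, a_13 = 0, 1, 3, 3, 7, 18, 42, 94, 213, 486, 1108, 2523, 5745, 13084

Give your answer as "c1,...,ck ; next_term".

2,0,1,1 ; 29799

  a_4 = 2·3 + 0·3 + 1·1 + 1·0 = 7
  a_5 = 2·7 + 0·3 + 1·3 + 1·1 = 18
  a_6 = 2·18 + 0·7 + 1·3 + 1·3 = 42
  a_7 = 2·42 + 0·18 + 1·7 + 1·3 = 94
  a_8 = 2·94 + 0·42 + 1·18 + 1·7 = 213
  a_9 = 2·213 + 0·94 + 1·42 + 1·18 = 486
  a_10 = 2·486 + 0·213 + 1·94 + 1·42 = 1108
  a_11 = 2·1108 + 0·486 + 1·213 + 1·94 = 2523
  a_12 = 2·2523 + 0·1108 + 1·486 + 1·213 = 5745
  a_13 = 2·5745 + 0·2523 + 1·1108 + 1·486 = 13084
  a_14 = 2·13084 + 0·5745 + 1·2523 + 1·1108 = 29799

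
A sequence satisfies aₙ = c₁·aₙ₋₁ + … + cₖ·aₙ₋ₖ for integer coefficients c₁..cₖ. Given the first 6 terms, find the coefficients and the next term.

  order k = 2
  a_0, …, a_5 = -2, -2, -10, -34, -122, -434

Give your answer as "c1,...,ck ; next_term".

  a_2 = 3·-2 + 2·-2 = -10
  a_3 = 3·-10 + 2·-2 = -34
  a_4 = 3·-34 + 2·-10 = -122
  a_5 = 3·-122 + 2·-34 = -434
  a_6 = 3·-434 + 2·-122 = -1546

3,2 ; -1546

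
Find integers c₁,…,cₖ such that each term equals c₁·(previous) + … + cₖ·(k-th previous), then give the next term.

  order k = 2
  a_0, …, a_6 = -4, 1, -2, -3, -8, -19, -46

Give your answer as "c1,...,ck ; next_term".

2,1 ; -111

  a_2 = 2·1 + 1·-4 = -2
  a_3 = 2·-2 + 1·1 = -3
  a_4 = 2·-3 + 1·-2 = -8
  a_5 = 2·-8 + 1·-3 = -19
  a_6 = 2·-19 + 1·-8 = -46
  a_7 = 2·-46 + 1·-19 = -111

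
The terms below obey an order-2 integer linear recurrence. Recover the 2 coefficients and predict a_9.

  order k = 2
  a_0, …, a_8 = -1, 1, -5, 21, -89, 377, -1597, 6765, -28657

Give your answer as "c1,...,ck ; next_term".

-4,1 ; 121393

  a_2 = -4·1 + 1·-1 = -5
  a_3 = -4·-5 + 1·1 = 21
  a_4 = -4·21 + 1·-5 = -89
  a_5 = -4·-89 + 1·21 = 377
  a_6 = -4·377 + 1·-89 = -1597
  a_7 = -4·-1597 + 1·377 = 6765
  a_8 = -4·6765 + 1·-1597 = -28657
  a_9 = -4·-28657 + 1·6765 = 121393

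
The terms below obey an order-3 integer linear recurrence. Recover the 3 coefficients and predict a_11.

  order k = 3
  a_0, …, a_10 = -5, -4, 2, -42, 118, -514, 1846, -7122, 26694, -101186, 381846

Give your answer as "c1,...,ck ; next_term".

  a_3 = -3·2 + 4·-4 + 4·-5 = -42
  a_4 = -3·-42 + 4·2 + 4·-4 = 118
  a_5 = -3·118 + 4·-42 + 4·2 = -514
  a_6 = -3·-514 + 4·118 + 4·-42 = 1846
  a_7 = -3·1846 + 4·-514 + 4·118 = -7122
  a_8 = -3·-7122 + 4·1846 + 4·-514 = 26694
  a_9 = -3·26694 + 4·-7122 + 4·1846 = -101186
  a_10 = -3·-101186 + 4·26694 + 4·-7122 = 381846
  a_11 = -3·381846 + 4·-101186 + 4·26694 = -1443506

-3,4,4 ; -1443506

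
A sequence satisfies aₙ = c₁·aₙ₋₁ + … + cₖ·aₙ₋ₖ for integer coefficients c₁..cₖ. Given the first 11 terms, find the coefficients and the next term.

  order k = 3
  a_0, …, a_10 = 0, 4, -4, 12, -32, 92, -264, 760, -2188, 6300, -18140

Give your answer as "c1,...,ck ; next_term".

  a_3 = -3·-4 + 0·4 + 1·0 = 12
  a_4 = -3·12 + 0·-4 + 1·4 = -32
  a_5 = -3·-32 + 0·12 + 1·-4 = 92
  a_6 = -3·92 + 0·-32 + 1·12 = -264
  a_7 = -3·-264 + 0·92 + 1·-32 = 760
  a_8 = -3·760 + 0·-264 + 1·92 = -2188
  a_9 = -3·-2188 + 0·760 + 1·-264 = 6300
  a_10 = -3·6300 + 0·-2188 + 1·760 = -18140
  a_11 = -3·-18140 + 0·6300 + 1·-2188 = 52232

-3,0,1 ; 52232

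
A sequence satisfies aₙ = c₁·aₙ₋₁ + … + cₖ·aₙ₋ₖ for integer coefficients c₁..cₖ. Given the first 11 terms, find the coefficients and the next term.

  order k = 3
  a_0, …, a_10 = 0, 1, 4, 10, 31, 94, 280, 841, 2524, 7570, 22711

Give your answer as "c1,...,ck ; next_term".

2,2,3 ; 68134

  a_3 = 2·4 + 2·1 + 3·0 = 10
  a_4 = 2·10 + 2·4 + 3·1 = 31
  a_5 = 2·31 + 2·10 + 3·4 = 94
  a_6 = 2·94 + 2·31 + 3·10 = 280
  a_7 = 2·280 + 2·94 + 3·31 = 841
  a_8 = 2·841 + 2·280 + 3·94 = 2524
  a_9 = 2·2524 + 2·841 + 3·280 = 7570
  a_10 = 2·7570 + 2·2524 + 3·841 = 22711
  a_11 = 2·22711 + 2·7570 + 3·2524 = 68134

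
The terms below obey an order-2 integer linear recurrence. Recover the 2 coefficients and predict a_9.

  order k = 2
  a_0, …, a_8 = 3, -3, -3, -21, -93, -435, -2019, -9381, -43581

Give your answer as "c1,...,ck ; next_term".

  a_2 = 4·-3 + 3·3 = -3
  a_3 = 4·-3 + 3·-3 = -21
  a_4 = 4·-21 + 3·-3 = -93
  a_5 = 4·-93 + 3·-21 = -435
  a_6 = 4·-435 + 3·-93 = -2019
  a_7 = 4·-2019 + 3·-435 = -9381
  a_8 = 4·-9381 + 3·-2019 = -43581
  a_9 = 4·-43581 + 3·-9381 = -202467

4,3 ; -202467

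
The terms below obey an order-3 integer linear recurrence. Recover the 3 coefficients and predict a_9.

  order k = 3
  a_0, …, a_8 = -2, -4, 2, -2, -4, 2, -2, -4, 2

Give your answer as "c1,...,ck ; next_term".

0,0,1 ; -2

  a_3 = 0·2 + 0·-4 + 1·-2 = -2
  a_4 = 0·-2 + 0·2 + 1·-4 = -4
  a_5 = 0·-4 + 0·-2 + 1·2 = 2
  a_6 = 0·2 + 0·-4 + 1·-2 = -2
  a_7 = 0·-2 + 0·2 + 1·-4 = -4
  a_8 = 0·-4 + 0·-2 + 1·2 = 2
  a_9 = 0·2 + 0·-4 + 1·-2 = -2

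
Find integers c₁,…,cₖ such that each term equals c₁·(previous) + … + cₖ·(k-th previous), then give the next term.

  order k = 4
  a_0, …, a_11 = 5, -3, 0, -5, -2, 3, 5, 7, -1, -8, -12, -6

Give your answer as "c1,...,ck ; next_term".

0,0,-1,-1 ; 9

  a_4 = 0·-5 + 0·0 + -1·-3 + -1·5 = -2
  a_5 = 0·-2 + 0·-5 + -1·0 + -1·-3 = 3
  a_6 = 0·3 + 0·-2 + -1·-5 + -1·0 = 5
  a_7 = 0·5 + 0·3 + -1·-2 + -1·-5 = 7
  a_8 = 0·7 + 0·5 + -1·3 + -1·-2 = -1
  a_9 = 0·-1 + 0·7 + -1·5 + -1·3 = -8
  a_10 = 0·-8 + 0·-1 + -1·7 + -1·5 = -12
  a_11 = 0·-12 + 0·-8 + -1·-1 + -1·7 = -6
  a_12 = 0·-6 + 0·-12 + -1·-8 + -1·-1 = 9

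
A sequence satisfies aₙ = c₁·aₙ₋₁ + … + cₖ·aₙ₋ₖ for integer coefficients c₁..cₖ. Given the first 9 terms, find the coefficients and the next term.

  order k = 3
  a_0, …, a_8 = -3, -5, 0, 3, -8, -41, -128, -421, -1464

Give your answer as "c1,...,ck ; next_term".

  a_3 = 4·0 + -3·-5 + 4·-3 = 3
  a_4 = 4·3 + -3·0 + 4·-5 = -8
  a_5 = 4·-8 + -3·3 + 4·0 = -41
  a_6 = 4·-41 + -3·-8 + 4·3 = -128
  a_7 = 4·-128 + -3·-41 + 4·-8 = -421
  a_8 = 4·-421 + -3·-128 + 4·-41 = -1464
  a_9 = 4·-1464 + -3·-421 + 4·-128 = -5105

4,-3,4 ; -5105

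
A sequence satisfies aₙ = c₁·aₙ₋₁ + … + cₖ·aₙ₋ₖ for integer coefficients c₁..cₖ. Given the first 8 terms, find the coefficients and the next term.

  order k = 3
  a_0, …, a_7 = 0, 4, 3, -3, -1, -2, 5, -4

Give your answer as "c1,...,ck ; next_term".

-1,0,-1 ; 6

  a_3 = -1·3 + 0·4 + -1·0 = -3
  a_4 = -1·-3 + 0·3 + -1·4 = -1
  a_5 = -1·-1 + 0·-3 + -1·3 = -2
  a_6 = -1·-2 + 0·-1 + -1·-3 = 5
  a_7 = -1·5 + 0·-2 + -1·-1 = -4
  a_8 = -1·-4 + 0·5 + -1·-2 = 6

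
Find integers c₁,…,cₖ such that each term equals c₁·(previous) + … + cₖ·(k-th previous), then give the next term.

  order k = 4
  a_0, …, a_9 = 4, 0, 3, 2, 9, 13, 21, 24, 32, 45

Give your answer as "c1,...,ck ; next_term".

  a_4 = 2·2 + -1·3 + -1·0 + 2·4 = 9
  a_5 = 2·9 + -1·2 + -1·3 + 2·0 = 13
  a_6 = 2·13 + -1·9 + -1·2 + 2·3 = 21
  a_7 = 2·21 + -1·13 + -1·9 + 2·2 = 24
  a_8 = 2·24 + -1·21 + -1·13 + 2·9 = 32
  a_9 = 2·32 + -1·24 + -1·21 + 2·13 = 45
  a_10 = 2·45 + -1·32 + -1·24 + 2·21 = 76

2,-1,-1,2 ; 76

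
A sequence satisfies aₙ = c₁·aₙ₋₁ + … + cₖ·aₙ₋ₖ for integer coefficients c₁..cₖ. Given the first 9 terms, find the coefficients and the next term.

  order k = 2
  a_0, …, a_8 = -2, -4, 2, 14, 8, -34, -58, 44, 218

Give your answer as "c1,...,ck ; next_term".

1,-3 ; 86

  a_2 = 1·-4 + -3·-2 = 2
  a_3 = 1·2 + -3·-4 = 14
  a_4 = 1·14 + -3·2 = 8
  a_5 = 1·8 + -3·14 = -34
  a_6 = 1·-34 + -3·8 = -58
  a_7 = 1·-58 + -3·-34 = 44
  a_8 = 1·44 + -3·-58 = 218
  a_9 = 1·218 + -3·44 = 86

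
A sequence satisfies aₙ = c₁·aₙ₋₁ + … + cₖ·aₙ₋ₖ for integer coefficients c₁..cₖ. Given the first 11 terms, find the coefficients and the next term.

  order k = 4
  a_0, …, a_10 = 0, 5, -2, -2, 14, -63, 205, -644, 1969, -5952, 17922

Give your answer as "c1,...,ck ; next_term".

  a_4 = -3·-2 + 1·-2 + 2·5 + -3·0 = 14
  a_5 = -3·14 + 1·-2 + 2·-2 + -3·5 = -63
  a_6 = -3·-63 + 1·14 + 2·-2 + -3·-2 = 205
  a_7 = -3·205 + 1·-63 + 2·14 + -3·-2 = -644
  a_8 = -3·-644 + 1·205 + 2·-63 + -3·14 = 1969
  a_9 = -3·1969 + 1·-644 + 2·205 + -3·-63 = -5952
  a_10 = -3·-5952 + 1·1969 + 2·-644 + -3·205 = 17922
  a_11 = -3·17922 + 1·-5952 + 2·1969 + -3·-644 = -53848

-3,1,2,-3 ; -53848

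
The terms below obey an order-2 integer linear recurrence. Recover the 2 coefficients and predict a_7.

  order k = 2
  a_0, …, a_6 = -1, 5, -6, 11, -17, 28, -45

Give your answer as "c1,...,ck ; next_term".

  a_2 = -1·5 + 1·-1 = -6
  a_3 = -1·-6 + 1·5 = 11
  a_4 = -1·11 + 1·-6 = -17
  a_5 = -1·-17 + 1·11 = 28
  a_6 = -1·28 + 1·-17 = -45
  a_7 = -1·-45 + 1·28 = 73

-1,1 ; 73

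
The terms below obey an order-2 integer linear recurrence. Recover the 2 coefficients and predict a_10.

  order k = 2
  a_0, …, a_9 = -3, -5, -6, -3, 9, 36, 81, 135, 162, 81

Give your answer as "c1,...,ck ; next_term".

3,-3 ; -243

  a_2 = 3·-5 + -3·-3 = -6
  a_3 = 3·-6 + -3·-5 = -3
  a_4 = 3·-3 + -3·-6 = 9
  a_5 = 3·9 + -3·-3 = 36
  a_6 = 3·36 + -3·9 = 81
  a_7 = 3·81 + -3·36 = 135
  a_8 = 3·135 + -3·81 = 162
  a_9 = 3·162 + -3·135 = 81
  a_10 = 3·81 + -3·162 = -243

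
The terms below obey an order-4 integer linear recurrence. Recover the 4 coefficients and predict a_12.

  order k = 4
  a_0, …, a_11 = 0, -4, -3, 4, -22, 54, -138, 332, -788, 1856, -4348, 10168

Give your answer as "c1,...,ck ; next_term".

-2,2,2,-2 ; -23744

  a_4 = -2·4 + 2·-3 + 2·-4 + -2·0 = -22
  a_5 = -2·-22 + 2·4 + 2·-3 + -2·-4 = 54
  a_6 = -2·54 + 2·-22 + 2·4 + -2·-3 = -138
  a_7 = -2·-138 + 2·54 + 2·-22 + -2·4 = 332
  a_8 = -2·332 + 2·-138 + 2·54 + -2·-22 = -788
  a_9 = -2·-788 + 2·332 + 2·-138 + -2·54 = 1856
  a_10 = -2·1856 + 2·-788 + 2·332 + -2·-138 = -4348
  a_11 = -2·-4348 + 2·1856 + 2·-788 + -2·332 = 10168
  a_12 = -2·10168 + 2·-4348 + 2·1856 + -2·-788 = -23744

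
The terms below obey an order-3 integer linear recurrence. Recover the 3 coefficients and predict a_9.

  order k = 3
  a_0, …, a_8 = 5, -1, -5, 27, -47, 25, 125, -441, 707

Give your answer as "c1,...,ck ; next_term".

  a_3 = -2·-5 + -2·-1 + 3·5 = 27
  a_4 = -2·27 + -2·-5 + 3·-1 = -47
  a_5 = -2·-47 + -2·27 + 3·-5 = 25
  a_6 = -2·25 + -2·-47 + 3·27 = 125
  a_7 = -2·125 + -2·25 + 3·-47 = -441
  a_8 = -2·-441 + -2·125 + 3·25 = 707
  a_9 = -2·707 + -2·-441 + 3·125 = -157

-2,-2,3 ; -157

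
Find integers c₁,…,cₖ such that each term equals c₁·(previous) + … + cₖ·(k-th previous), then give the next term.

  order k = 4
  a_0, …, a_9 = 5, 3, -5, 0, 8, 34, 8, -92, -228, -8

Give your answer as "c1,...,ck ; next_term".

  a_4 = 1·0 + -2·-5 + -4·3 + 2·5 = 8
  a_5 = 1·8 + -2·0 + -4·-5 + 2·3 = 34
  a_6 = 1·34 + -2·8 + -4·0 + 2·-5 = 8
  a_7 = 1·8 + -2·34 + -4·8 + 2·0 = -92
  a_8 = 1·-92 + -2·8 + -4·34 + 2·8 = -228
  a_9 = 1·-228 + -2·-92 + -4·8 + 2·34 = -8
  a_10 = 1·-8 + -2·-228 + -4·-92 + 2·8 = 832

1,-2,-4,2 ; 832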